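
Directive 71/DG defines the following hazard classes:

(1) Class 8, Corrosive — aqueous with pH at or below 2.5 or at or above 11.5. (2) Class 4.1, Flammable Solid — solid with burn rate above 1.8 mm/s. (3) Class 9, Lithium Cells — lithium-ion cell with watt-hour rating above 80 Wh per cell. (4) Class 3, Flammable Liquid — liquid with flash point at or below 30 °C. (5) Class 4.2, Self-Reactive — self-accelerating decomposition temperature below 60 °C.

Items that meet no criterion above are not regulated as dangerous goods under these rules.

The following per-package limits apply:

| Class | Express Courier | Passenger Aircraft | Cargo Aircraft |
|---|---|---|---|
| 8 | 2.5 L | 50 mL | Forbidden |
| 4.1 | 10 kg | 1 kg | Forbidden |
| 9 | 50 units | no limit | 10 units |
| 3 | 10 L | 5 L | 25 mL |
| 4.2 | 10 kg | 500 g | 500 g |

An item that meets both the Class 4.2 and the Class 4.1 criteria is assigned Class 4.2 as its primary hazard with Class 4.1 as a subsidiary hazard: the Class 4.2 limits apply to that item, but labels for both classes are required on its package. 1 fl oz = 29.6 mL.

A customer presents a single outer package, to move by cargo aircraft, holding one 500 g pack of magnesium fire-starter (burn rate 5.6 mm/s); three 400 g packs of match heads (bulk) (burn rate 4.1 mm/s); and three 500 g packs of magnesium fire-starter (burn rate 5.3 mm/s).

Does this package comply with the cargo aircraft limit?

No

The magnesium fire-starter has burn rate 5.6 mm/s, which is > 1.8 mm/s, so it is Class 4.1 (Flammable Solid).
Burn rate 4.1 mm/s meets the Class 4.1 criterion (Flammable Solid), so the match heads (bulk) are Class 4.1.
With burn rate 5.3 mm/s (> 1.8 mm/s), the magnesium fire-starter falls in Class 4.1.
Total Class 4.1: 500 g + (three 400 g packs = 1.2 kg) + (three 500 g packs = 1.5 kg) = 3.2 kg.
By cargo aircraft, Class 4.1 is Forbidden regardless of quantity.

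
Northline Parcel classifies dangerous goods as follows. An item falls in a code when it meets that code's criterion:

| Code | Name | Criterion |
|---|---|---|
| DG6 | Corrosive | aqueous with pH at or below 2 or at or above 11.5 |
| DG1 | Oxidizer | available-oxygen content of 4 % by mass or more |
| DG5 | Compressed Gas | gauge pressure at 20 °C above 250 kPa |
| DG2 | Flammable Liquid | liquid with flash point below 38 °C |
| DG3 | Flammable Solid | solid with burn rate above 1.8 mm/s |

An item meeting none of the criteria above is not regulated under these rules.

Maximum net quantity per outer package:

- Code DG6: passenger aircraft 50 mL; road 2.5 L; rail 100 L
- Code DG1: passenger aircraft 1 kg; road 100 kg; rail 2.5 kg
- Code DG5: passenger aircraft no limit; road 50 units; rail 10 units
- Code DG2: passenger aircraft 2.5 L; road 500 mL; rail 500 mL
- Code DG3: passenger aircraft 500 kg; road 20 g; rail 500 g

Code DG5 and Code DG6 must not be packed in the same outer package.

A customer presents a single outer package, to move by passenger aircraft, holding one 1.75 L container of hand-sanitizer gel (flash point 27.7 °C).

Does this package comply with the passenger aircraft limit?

Hand-sanitizer gel: flash point 27.7 °C < 38 °C → Code DG2 (Flammable Liquid).
Code DG2 quantity: 1.75 L.
1.75 L is within the passenger aircraft limit of 2.5 L for Code DG2.

Yes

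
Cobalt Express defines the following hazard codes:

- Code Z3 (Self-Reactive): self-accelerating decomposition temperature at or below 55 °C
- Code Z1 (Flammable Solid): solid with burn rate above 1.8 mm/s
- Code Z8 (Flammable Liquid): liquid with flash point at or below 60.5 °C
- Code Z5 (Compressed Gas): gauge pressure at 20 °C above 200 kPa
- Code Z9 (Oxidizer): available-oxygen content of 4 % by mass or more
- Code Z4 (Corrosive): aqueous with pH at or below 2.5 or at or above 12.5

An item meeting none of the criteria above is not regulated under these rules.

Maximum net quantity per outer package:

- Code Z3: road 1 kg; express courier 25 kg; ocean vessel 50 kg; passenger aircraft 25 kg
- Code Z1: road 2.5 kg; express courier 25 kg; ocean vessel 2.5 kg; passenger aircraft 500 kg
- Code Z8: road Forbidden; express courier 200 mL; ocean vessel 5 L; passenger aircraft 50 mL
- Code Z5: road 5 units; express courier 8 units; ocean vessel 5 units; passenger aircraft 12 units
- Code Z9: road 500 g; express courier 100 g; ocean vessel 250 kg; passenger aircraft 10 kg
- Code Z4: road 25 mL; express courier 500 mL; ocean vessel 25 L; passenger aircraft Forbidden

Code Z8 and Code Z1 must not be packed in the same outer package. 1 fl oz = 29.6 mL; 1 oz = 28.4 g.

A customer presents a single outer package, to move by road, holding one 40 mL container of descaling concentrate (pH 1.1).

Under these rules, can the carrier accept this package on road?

Descaling concentrate: pH 1.1 ≤ 2.5 → Code Z4 (Corrosive).
Code Z4 quantity: 40 mL.
40 mL > 25 mL (road limit, Code Z4) — over the limit.

No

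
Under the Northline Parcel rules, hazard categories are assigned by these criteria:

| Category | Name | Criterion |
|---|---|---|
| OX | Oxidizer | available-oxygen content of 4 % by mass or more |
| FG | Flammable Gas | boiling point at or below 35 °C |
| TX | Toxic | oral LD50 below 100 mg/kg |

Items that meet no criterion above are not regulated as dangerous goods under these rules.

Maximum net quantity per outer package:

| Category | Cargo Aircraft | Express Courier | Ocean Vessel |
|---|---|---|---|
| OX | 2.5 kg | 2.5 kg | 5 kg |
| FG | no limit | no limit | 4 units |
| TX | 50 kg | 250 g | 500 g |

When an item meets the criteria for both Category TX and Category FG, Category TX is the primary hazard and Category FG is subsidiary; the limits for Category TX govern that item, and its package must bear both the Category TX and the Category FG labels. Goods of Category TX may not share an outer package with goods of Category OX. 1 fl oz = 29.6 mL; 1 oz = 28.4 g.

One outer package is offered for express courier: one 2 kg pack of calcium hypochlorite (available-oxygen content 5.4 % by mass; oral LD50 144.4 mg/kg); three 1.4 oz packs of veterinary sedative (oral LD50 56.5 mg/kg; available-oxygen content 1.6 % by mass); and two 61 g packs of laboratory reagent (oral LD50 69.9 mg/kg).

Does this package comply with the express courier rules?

No

Available-oxygen content 5.4 % by mass meets the Category OX criterion (Oxidizer), so the calcium hypochlorite is Category OX.
With oral LD50 56.5 mg/kg (< 100 mg/kg), the veterinary sedative falls in Category TX.
With oral LD50 69.9 mg/kg (< 100 mg/kg), the laboratory reagent falls in Category TX.
Total Category TX: (three 1.4 oz packs = 119.28 g) + (two 61 g packs = 122 g) = 241.28 g.
That is within the Category TX express courier limit of 250 g.
Category OX quantity: 2 kg.
2 kg ≤ 2.5 kg (express courier limit, Category OX) — within limit.
Category TX and Category OX may not share an outer package.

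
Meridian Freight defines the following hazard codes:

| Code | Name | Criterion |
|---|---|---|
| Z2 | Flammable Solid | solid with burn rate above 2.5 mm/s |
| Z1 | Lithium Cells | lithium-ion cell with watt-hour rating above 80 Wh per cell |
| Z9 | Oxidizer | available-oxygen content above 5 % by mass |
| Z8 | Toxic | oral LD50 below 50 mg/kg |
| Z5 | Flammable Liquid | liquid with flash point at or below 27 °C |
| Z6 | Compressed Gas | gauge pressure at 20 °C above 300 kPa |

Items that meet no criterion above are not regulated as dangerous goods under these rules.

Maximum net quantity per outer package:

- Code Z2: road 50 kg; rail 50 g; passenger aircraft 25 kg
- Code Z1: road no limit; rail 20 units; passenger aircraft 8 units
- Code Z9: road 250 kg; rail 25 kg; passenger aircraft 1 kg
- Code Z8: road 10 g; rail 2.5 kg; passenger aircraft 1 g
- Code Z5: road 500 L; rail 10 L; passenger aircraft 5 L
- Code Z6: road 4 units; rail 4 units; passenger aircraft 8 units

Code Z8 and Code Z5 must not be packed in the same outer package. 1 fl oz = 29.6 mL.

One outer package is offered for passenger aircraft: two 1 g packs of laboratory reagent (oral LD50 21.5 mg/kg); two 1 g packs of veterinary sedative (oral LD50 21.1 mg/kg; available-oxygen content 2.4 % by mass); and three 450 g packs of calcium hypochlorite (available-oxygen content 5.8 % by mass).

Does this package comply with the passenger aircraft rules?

The laboratory reagent has oral LD50 21.5 mg/kg, which is < 50 mg/kg, so it is Code Z8 (Toxic).
With oral LD50 21.1 mg/kg (< 50 mg/kg), the veterinary sedative falls in Code Z8.
The calcium hypochlorite has available-oxygen content 5.8 % by mass, which is > 5 % by mass, so it is Code Z9 (Oxidizer).
Code Z8 net quantity: (two 1 g packs = 2 g) + (two 1 g packs = 2 g) = 4 g.
4 g exceeds the passenger aircraft limit of 1 g for Code Z8.
Code Z9 quantity: three 450 g packs = 1.35 kg.
1.35 kg exceeds the passenger aircraft limit of 1 kg for Code Z9.
The segregation rule (Code Z8 with Code Z5) does not apply to Code Z8 with Code Z9.

No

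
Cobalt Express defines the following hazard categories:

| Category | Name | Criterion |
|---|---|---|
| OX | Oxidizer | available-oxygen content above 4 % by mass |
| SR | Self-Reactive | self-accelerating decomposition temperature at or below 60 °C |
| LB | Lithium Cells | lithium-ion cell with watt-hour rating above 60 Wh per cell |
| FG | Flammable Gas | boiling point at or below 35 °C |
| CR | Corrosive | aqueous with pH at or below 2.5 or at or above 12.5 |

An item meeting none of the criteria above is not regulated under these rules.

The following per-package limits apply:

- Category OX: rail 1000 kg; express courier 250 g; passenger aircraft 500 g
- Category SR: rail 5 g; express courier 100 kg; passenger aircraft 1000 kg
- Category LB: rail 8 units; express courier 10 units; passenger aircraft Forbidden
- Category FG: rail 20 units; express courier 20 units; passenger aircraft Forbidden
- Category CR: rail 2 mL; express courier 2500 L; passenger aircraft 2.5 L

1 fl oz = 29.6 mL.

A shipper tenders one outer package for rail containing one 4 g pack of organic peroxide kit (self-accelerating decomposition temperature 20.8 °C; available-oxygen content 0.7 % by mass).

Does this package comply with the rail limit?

Yes

Organic peroxide kit: self-accelerating decomposition temperature 20.8 °C ≤ 60 °C → Category SR (Self-Reactive).
Category SR quantity: 4 g.
That is within the Category SR rail limit of 5 g.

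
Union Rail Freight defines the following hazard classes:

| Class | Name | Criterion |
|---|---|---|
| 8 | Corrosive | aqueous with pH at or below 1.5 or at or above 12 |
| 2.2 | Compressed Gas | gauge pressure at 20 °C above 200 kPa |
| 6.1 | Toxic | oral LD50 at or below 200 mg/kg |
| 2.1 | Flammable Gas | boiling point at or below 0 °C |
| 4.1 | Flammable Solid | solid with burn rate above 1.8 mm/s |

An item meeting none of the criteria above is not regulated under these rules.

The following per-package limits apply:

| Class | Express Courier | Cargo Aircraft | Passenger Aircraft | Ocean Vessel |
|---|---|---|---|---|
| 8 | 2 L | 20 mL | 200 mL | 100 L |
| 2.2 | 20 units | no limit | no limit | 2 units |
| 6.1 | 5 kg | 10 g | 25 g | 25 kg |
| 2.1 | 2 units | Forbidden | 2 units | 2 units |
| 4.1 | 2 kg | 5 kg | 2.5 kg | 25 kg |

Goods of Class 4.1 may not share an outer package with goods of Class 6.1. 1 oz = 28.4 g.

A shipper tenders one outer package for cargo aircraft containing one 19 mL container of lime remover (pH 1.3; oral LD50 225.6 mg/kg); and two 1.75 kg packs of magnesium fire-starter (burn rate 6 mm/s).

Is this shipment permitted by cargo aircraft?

Yes

pH 1.3 meets the Class 8 criterion (Corrosive), so the lime remover is Class 8.
The magnesium fire-starter has burn rate 6 mm/s, which is > 1.8 mm/s, so it is Class 4.1 (Flammable Solid).
Class 4.1 quantity: two 1.75 kg packs = 3.5 kg.
3.5 kg is within the cargo aircraft limit of 5 kg for Class 4.1.
Class 8 quantity: 19 mL.
19 mL is within the cargo aircraft limit of 20 mL for Class 8.
The segregation rule (Class 4.1 with Class 6.1) does not apply to Class 4.1 with Class 8.
Every hazard class is within its cargo aircraft limit and no segregation rule is violated.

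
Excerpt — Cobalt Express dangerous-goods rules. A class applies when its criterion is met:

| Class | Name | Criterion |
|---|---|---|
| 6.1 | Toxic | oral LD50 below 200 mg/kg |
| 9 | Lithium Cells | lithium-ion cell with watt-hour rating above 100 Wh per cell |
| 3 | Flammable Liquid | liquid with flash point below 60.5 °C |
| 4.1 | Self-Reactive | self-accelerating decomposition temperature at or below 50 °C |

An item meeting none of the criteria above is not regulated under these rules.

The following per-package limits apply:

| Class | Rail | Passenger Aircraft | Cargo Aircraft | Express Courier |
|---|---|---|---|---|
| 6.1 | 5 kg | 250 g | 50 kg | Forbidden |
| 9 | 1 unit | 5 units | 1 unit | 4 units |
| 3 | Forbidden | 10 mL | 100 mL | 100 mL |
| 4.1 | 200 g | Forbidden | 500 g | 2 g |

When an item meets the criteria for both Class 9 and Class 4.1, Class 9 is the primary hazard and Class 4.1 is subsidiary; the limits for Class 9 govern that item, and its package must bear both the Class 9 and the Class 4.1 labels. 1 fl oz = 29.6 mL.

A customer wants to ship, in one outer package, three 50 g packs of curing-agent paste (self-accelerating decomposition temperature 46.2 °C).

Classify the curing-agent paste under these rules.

Class 4.1

Curing-agent paste: self-accelerating decomposition temperature 46.2 °C ≤ 50 °C → Class 4.1 (Self-Reactive).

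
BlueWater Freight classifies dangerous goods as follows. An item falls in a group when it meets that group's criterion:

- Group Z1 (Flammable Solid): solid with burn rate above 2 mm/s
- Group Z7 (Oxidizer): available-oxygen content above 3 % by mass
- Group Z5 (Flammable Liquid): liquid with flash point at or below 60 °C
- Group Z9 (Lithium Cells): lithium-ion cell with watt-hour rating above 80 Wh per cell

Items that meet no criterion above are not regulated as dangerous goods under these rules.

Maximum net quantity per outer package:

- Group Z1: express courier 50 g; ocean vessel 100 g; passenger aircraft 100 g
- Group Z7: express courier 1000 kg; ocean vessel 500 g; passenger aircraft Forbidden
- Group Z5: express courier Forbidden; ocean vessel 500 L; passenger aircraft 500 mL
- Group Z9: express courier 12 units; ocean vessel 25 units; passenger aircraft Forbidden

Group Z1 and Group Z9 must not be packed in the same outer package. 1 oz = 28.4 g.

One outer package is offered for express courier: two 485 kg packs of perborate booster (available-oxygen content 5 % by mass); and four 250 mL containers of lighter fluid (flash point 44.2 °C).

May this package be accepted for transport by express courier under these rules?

No

The perborate booster has available-oxygen content 5 % by mass, which is > 3 % by mass, so it is Group Z7 (Oxidizer).
The lighter fluid has flash point 44.2 °C, which is ≤ 60 °C, so it is Group Z5 (Flammable Liquid).
Group Z7 quantity: two 485 kg packs = 970 kg.
That is within the Group Z7 express courier limit of 1000 kg.
Group Z5 quantity: four 250 mL containers = 1 L.
Group Z5 is Forbidden by express courier.
The segregation rule (Group Z1 with Group Z9) does not apply to Group Z7 with Group Z5.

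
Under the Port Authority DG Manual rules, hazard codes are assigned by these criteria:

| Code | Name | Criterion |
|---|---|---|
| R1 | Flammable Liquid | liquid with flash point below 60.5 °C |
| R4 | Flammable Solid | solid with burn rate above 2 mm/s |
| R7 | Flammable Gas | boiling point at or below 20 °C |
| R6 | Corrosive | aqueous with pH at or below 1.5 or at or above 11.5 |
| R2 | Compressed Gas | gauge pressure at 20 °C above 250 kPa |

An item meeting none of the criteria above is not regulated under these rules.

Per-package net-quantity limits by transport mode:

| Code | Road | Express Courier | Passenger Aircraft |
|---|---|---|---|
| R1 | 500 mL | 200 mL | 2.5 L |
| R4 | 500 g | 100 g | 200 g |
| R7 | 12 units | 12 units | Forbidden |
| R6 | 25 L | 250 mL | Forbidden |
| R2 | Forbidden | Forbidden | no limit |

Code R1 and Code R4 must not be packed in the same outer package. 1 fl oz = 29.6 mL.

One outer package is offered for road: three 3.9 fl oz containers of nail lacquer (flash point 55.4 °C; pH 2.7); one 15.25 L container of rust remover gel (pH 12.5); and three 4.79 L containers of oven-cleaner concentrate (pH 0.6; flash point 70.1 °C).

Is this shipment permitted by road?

No

The nail lacquer has flash point 55.4 °C, which is < 60.5 °C, so it is Code R1 (Flammable Liquid).
With pH 12.5 (≥ 11.5), the rust remover gel falls in Code R6.
pH 0.6 meets the Code R6 criterion (Corrosive), so the oven-cleaner concentrate is Code R6.
Total Code R6: 15.25 L + (three 4.79 L containers = 14.37 L) = 29.62 L.
29.62 L > 25 L (road limit, Code R6) — over the limit.
Code R1 quantity: three 3.9 fl oz containers = 346.32 mL.
346.32 mL is within the road limit of 500 mL for Code R1.
The segregation rule (Code R1 with Code R4) does not apply to Code R6 with Code R1.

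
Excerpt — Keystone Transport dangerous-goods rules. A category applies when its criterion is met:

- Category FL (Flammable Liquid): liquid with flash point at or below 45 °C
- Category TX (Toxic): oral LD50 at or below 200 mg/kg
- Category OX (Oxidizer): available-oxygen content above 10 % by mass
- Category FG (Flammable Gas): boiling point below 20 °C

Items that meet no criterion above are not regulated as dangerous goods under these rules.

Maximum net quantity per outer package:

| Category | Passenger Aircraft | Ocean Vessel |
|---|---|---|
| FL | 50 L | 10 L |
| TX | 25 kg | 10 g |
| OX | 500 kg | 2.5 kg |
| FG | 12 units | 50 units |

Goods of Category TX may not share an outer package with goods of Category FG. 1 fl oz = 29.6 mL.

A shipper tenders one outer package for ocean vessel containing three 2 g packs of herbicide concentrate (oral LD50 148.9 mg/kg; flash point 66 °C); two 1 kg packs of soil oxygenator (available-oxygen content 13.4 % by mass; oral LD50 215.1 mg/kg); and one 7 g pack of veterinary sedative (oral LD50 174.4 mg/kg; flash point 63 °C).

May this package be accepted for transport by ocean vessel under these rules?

Oral LD50 148.9 mg/kg meets the Category TX criterion (Toxic), so the herbicide concentrate is Category TX.
The soil oxygenator has available-oxygen content 13.4 % by mass, which is > 10 % by mass, so it is Category OX (Oxidizer).
Oral LD50 174.4 mg/kg meets the Category TX criterion (Toxic), so the veterinary sedative is Category TX.
Category TX net quantity: (three 2 g packs = 6 g) + 7 g = 13 g.
13 g > 10 g (ocean vessel limit, Category TX) — over the limit.
Category OX quantity: two 1 kg packs = 2 kg.
2 kg is within the ocean vessel limit of 2.5 kg for Category OX.
The segregation rule (Category TX with Category FG) does not apply to Category TX with Category OX.

No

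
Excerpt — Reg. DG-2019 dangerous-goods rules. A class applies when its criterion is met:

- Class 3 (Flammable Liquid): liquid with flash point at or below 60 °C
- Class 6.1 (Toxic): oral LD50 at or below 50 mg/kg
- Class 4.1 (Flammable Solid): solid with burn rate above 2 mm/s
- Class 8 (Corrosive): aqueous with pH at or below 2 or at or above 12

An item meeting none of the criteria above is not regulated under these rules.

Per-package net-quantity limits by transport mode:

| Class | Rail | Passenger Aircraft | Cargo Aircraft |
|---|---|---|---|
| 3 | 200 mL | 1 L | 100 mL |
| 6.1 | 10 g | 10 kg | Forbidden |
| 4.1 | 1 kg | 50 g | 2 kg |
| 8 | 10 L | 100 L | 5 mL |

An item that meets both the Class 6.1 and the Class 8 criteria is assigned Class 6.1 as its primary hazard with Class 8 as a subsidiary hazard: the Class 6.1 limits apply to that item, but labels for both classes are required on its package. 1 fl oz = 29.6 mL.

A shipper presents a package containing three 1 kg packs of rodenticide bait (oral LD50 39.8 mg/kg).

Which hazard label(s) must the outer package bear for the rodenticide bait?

Class 6.1

Oral LD50 39.8 mg/kg meets the Class 6.1 criterion (Toxic), so the rodenticide bait is Class 6.1.
Only the Class 6.1 label is required.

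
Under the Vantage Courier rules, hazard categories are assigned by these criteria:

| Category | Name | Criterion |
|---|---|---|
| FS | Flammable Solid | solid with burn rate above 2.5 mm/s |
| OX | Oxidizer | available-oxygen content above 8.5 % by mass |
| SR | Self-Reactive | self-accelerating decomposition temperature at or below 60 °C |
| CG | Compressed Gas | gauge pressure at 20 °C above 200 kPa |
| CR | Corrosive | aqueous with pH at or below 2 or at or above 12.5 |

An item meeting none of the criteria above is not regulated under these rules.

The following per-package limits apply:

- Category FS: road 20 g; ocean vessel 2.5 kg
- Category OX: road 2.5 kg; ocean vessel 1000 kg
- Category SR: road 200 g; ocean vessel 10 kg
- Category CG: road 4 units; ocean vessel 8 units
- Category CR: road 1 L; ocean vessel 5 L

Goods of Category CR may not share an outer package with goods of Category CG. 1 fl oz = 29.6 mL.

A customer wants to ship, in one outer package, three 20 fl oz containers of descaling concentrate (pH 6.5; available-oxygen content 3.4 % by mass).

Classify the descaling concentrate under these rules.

available-oxygen content 3.4 % by mass is not above 8.5 % by mass, so Category OX does not apply.
pH 6.5 is between 2 and 12.5, so Category CR does not apply.
No criterion is met, so the item is not regulated.

Not regulated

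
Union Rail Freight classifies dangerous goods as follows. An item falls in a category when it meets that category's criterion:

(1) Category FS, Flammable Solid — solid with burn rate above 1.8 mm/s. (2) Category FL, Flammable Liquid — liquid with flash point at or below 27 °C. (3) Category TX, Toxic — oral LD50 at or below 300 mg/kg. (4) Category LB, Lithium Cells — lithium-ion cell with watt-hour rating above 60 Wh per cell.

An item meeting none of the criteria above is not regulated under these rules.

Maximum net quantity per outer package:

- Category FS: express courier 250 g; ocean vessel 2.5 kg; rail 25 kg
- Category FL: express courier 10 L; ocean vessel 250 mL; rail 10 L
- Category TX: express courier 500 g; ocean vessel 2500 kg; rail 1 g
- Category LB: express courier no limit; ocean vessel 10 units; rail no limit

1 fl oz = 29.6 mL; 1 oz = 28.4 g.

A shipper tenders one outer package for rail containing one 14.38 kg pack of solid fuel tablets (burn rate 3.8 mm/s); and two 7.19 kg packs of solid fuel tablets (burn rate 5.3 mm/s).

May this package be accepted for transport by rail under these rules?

No

Burn rate 3.8 mm/s meets the Category FS criterion (Flammable Solid), so the solid fuel tablets are Category FS.
Solid fuel tablets: burn rate 5.3 mm/s > 1.8 mm/s → Category FS (Flammable Solid).
Category FS net quantity: 14.38 kg + (two 7.19 kg packs = 14.38 kg) = 28.76 kg.
28.76 kg exceeds the rail limit of 25 kg for Category FS.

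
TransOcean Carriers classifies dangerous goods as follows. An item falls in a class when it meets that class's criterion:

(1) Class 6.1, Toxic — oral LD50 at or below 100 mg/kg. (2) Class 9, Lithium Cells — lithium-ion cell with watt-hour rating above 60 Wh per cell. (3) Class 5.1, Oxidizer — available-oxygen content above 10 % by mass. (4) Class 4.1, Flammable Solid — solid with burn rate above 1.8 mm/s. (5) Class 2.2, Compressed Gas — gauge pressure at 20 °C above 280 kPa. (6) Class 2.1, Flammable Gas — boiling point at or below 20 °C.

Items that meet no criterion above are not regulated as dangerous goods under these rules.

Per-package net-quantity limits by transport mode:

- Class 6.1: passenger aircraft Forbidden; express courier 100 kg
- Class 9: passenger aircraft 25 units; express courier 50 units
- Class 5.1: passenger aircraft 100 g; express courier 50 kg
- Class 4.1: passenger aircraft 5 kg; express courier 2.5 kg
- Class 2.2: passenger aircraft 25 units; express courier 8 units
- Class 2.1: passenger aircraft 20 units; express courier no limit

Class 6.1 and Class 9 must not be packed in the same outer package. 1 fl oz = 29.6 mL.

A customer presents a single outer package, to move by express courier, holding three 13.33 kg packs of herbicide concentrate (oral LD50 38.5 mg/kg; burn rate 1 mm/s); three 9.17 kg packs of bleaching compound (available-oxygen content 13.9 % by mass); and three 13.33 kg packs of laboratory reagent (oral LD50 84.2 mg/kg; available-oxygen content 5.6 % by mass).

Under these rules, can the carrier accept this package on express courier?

With oral LD50 38.5 mg/kg (≤ 100 mg/kg), the herbicide concentrate falls in Class 6.1.
Bleaching compound: available-oxygen content 13.9 % by mass > 10 % by mass → Class 5.1 (Oxidizer).
The laboratory reagent has oral LD50 84.2 mg/kg, which is ≤ 100 mg/kg, so it is Class 6.1 (Toxic).
Total Class 6.1: (three 13.33 kg packs = 39.99 kg) + (three 13.33 kg packs = 39.99 kg) = 79.98 kg.
79.98 kg ≤ 100 kg (express courier limit, Class 6.1) — within limit.
Class 5.1 quantity: three 9.17 kg packs = 27.51 kg.
27.51 kg is within the express courier limit of 50 kg for Class 5.1.
The segregation rule (Class 6.1 with Class 9) does not apply to Class 6.1 with Class 5.1.
Every hazard class is within its express courier limit and no segregation rule is violated.

Yes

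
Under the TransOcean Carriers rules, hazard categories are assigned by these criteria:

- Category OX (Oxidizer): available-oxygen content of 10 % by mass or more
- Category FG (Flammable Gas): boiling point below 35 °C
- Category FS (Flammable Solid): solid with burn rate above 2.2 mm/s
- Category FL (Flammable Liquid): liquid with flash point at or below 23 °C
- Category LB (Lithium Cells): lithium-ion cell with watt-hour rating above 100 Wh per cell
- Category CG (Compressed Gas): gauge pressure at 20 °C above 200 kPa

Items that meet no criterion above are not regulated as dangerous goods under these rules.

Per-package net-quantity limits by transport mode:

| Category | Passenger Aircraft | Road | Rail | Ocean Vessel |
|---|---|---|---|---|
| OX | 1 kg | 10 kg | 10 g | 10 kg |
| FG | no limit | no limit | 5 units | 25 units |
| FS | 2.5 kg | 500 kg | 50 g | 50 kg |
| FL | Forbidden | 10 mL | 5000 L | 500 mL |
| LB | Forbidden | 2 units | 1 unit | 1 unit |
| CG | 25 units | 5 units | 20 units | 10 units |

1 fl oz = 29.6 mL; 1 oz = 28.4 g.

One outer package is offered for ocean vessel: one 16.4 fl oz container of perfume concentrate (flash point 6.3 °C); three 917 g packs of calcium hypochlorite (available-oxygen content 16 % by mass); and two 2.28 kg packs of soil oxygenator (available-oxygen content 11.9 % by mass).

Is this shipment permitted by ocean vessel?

Perfume concentrate: flash point 6.3 °C ≤ 23 °C → Category FL (Flammable Liquid).
Available-oxygen content 16 % by mass meets the Category OX criterion (Oxidizer), so the calcium hypochlorite is Category OX.
The soil oxygenator has available-oxygen content 11.9 % by mass, which is ≥ 10 % by mass, so it is Category OX (Oxidizer).
Total Category OX: (three 917 g packs = 2.751 kg) + (two 2.28 kg packs = 4.56 kg) = 7.311 kg.
7.311 kg ≤ 10 kg (ocean vessel limit, Category OX) — within limit.
Category FL quantity: one 16.4 fl oz container = 485.44 mL.
That is within the Category FL ocean vessel limit of 500 mL.
Every hazard category is within its ocean vessel limit and no segregation rule is violated.

Yes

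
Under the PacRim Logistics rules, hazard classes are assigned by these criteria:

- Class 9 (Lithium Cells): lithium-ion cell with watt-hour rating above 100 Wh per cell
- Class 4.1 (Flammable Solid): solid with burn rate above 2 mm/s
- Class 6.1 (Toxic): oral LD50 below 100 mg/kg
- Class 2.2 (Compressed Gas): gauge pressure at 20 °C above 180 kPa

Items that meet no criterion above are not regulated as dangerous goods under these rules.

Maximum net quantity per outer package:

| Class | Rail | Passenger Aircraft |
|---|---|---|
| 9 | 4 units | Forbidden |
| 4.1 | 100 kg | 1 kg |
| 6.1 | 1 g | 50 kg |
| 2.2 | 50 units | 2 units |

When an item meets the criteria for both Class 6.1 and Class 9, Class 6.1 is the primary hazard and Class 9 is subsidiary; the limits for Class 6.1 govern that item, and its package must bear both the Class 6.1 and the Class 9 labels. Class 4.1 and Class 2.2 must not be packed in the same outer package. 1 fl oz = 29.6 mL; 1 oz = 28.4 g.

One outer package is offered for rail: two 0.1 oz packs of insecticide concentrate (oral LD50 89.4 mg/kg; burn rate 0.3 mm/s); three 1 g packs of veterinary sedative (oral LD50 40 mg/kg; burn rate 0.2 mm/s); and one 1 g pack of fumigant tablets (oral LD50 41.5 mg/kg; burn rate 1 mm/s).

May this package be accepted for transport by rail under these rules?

With oral LD50 89.4 mg/kg (< 100 mg/kg), the insecticide concentrate falls in Class 6.1.
Oral LD50 40 mg/kg meets the Class 6.1 criterion (Toxic), so the veterinary sedative is Class 6.1.
With oral LD50 41.5 mg/kg (< 100 mg/kg), the fumigant tablets fall in Class 6.1.
Total Class 6.1: (two 0.1 oz packs = 5.68 g) + (three 1 g packs = 3 g) + 1 g = 9.68 g.
That exceeds the Class 6.1 rail limit of 1 g.

No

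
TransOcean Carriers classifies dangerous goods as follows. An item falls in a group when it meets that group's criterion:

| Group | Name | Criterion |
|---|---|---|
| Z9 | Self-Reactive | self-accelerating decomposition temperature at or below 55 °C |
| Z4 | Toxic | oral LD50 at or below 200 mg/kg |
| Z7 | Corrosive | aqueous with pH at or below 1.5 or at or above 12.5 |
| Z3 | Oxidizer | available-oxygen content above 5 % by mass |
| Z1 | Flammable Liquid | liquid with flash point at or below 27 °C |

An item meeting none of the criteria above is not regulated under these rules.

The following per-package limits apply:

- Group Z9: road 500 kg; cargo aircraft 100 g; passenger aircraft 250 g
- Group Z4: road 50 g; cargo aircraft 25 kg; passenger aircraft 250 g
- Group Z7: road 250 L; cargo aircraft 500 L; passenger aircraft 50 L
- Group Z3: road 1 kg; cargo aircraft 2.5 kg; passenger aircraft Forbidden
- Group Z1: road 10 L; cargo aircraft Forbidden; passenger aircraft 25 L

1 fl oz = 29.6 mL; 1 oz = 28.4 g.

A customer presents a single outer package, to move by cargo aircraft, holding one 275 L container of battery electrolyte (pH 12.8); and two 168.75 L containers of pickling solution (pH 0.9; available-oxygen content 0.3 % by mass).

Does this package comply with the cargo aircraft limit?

The battery electrolyte has pH 12.8, which is ≥ 12.5, so it is Group Z7 (Corrosive).
With pH 0.9 (≤ 1.5), the pickling solution falls in Group Z7.
Group Z7 net quantity: 275 L + (two 168.75 L containers = 337.5 L) = 612.5 L.
612.5 L exceeds the cargo aircraft limit of 500 L for Group Z7.

No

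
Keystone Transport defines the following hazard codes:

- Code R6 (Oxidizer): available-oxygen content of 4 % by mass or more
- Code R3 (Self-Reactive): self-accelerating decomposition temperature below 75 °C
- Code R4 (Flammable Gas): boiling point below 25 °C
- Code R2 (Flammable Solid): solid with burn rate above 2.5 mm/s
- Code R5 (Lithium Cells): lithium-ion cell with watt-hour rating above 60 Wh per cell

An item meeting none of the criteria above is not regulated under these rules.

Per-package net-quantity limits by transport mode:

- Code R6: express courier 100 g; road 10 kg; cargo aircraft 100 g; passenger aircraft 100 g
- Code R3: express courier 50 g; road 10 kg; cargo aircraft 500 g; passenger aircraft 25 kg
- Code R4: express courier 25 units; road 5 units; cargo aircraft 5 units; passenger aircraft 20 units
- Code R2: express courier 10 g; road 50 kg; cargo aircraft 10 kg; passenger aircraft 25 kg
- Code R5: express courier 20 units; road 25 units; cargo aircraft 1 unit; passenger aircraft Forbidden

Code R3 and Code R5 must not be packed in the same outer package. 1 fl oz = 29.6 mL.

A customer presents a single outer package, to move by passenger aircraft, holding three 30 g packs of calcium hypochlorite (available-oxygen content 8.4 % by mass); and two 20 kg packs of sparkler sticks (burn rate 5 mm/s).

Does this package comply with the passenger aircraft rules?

With available-oxygen content 8.4 % by mass (≥ 4 % by mass), the calcium hypochlorite falls in Code R6.
The sparkler sticks have burn rate 5 mm/s, which is > 2.5 mm/s, so they are Code R2 (Flammable Solid).
Code R2 quantity: two 20 kg packs = 40 kg.
40 kg exceeds the passenger aircraft limit of 25 kg for Code R2.
Code R6 quantity: three 30 g packs = 90 g.
90 g ≤ 100 g (passenger aircraft limit, Code R6) — within limit.
The segregation rule (Code R3 with Code R5) does not apply to Code R2 with Code R6.

No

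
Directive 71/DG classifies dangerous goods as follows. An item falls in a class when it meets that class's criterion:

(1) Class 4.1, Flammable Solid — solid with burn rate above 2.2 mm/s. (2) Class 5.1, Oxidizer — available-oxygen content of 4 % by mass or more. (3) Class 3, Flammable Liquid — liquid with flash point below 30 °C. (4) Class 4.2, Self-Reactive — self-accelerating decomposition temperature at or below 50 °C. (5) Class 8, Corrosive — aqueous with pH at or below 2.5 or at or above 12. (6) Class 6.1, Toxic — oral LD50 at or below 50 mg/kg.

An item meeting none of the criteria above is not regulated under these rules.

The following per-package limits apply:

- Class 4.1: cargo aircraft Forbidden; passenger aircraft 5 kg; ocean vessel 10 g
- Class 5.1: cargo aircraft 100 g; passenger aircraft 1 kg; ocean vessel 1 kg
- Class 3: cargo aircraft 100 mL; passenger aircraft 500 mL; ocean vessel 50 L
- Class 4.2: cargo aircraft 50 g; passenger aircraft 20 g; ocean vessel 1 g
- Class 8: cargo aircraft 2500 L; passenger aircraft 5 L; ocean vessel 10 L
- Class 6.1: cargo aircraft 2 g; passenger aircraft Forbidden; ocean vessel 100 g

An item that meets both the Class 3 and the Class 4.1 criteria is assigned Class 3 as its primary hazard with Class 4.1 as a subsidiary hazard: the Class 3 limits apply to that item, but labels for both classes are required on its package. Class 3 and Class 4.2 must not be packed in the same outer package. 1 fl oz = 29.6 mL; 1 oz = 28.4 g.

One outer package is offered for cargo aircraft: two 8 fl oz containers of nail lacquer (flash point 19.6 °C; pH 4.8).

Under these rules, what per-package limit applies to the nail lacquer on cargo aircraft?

100 mL

The nail lacquer has flash point 19.6 °C, which is < 30 °C, so it is Class 3 (Flammable Liquid).
The cargo aircraft limit for Class 3 is 100 mL.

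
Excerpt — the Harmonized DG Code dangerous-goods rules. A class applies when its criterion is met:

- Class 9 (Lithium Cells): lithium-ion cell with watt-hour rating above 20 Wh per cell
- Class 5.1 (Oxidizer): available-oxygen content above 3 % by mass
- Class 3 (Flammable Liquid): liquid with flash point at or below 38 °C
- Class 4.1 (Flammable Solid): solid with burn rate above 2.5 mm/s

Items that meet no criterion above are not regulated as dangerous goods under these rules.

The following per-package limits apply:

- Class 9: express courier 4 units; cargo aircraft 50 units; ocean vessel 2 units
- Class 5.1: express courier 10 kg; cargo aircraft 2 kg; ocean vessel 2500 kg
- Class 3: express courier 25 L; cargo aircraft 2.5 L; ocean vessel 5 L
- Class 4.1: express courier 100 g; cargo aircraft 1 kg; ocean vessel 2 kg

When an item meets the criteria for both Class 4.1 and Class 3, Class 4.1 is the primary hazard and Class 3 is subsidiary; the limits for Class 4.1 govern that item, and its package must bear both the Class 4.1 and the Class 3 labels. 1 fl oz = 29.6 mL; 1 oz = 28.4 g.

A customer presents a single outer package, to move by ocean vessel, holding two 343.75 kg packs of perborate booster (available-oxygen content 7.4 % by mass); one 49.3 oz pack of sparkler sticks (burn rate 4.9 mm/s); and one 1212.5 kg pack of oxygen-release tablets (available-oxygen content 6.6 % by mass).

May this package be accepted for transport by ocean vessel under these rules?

Yes

The perborate booster has available-oxygen content 7.4 % by mass, which is > 3 % by mass, so it is Class 5.1 (Oxidizer).
With burn rate 4.9 mm/s (> 2.5 mm/s), the sparkler sticks fall in Class 4.1.
With available-oxygen content 6.6 % by mass (> 3 % by mass), the oxygen-release tablets fall in Class 5.1.
Class 4.1 quantity: one 49.3 oz pack = 1400.12 g.
1400.12 g ≤ 2 kg (ocean vessel limit, Class 4.1) — within limit.
Class 5.1 net quantity: (two 343.75 kg packs = 687.5 kg) + 1212.5 kg = 1900 kg.
1900 kg is within the ocean vessel limit of 2500 kg for Class 5.1.
Every hazard class is within its ocean vessel limit and no segregation rule is violated.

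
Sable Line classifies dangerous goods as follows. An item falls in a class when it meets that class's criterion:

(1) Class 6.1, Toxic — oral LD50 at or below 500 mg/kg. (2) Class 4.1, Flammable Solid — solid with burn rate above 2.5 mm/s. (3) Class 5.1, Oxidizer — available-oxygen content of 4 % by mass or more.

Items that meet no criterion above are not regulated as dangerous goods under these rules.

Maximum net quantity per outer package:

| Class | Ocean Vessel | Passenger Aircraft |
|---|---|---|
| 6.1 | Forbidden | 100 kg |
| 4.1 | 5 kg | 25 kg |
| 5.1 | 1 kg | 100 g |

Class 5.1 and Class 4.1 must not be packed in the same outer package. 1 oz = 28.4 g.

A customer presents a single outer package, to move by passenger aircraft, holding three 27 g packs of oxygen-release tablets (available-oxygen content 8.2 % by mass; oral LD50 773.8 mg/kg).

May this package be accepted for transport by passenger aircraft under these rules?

With available-oxygen content 8.2 % by mass (≥ 4 % by mass), the oxygen-release tablets fall in Class 5.1.
Class 5.1 quantity: three 27 g packs = 81 g.
That is within the Class 5.1 passenger aircraft limit of 100 g.

Yes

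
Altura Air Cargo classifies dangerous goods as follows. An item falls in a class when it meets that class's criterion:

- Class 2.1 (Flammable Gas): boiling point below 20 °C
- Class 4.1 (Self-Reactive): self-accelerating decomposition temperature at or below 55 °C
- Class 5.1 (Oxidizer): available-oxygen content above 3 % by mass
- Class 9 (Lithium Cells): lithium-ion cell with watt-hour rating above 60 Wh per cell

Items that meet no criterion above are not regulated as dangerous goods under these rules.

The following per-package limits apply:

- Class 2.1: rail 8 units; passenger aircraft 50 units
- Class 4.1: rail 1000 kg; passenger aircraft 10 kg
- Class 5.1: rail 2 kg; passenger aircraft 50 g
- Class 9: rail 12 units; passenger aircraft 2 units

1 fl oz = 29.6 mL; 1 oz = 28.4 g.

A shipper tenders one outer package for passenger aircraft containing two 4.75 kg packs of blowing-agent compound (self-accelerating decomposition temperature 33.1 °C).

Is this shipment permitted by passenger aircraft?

Yes

Self-accelerating decomposition temperature 33.1 °C meets the Class 4.1 criterion (Self-Reactive), so the blowing-agent compound is Class 4.1.
Class 4.1 quantity: two 4.75 kg packs = 9.5 kg.
9.5 kg is within the passenger aircraft limit of 10 kg for Class 4.1.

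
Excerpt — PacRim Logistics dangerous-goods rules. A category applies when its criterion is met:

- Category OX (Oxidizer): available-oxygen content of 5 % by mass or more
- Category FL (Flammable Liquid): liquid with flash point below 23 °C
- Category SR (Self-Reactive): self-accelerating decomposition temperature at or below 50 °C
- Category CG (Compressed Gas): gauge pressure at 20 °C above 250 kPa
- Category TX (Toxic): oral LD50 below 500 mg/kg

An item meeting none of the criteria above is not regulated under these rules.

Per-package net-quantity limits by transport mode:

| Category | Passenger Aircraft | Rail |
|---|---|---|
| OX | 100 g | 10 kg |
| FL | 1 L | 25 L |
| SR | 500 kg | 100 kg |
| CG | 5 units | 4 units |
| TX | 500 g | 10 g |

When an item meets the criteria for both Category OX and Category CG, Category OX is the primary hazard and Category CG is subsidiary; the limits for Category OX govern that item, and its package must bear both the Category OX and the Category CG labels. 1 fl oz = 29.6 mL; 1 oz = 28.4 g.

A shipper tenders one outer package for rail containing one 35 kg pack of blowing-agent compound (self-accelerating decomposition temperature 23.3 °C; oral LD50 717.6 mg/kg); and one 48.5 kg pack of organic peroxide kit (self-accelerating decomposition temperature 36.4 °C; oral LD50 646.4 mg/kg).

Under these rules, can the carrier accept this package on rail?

Yes

With self-accelerating decomposition temperature 23.3 °C (≤ 50 °C), the blowing-agent compound falls in Category SR.
The organic peroxide kit has self-accelerating decomposition temperature 36.4 °C, which is ≤ 50 °C, so it is Category SR (Self-Reactive).
Category SR net quantity: 35 kg + 48.5 kg = 83.5 kg.
83.5 kg is within the rail limit of 100 kg for Category SR.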